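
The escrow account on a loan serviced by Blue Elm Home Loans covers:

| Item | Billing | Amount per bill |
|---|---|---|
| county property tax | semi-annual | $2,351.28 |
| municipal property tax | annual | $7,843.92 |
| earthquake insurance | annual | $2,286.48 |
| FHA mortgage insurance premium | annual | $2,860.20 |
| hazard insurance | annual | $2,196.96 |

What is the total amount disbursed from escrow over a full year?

County property tax: $2,351.28 × 2 = $4,702.56 annually
Municipal property tax: $7,843.92 annually
Earthquake insurance: $2,286.48 annually
FHA mortgage insurance premium: $2,860.20 annually
Hazard insurance: $2,196.96 annually
Total annual escrow = $4,702.56 + $7,843.92 + $2,286.48 + $2,860.20 + $2,196.96 = $19,890.12

$19,890.12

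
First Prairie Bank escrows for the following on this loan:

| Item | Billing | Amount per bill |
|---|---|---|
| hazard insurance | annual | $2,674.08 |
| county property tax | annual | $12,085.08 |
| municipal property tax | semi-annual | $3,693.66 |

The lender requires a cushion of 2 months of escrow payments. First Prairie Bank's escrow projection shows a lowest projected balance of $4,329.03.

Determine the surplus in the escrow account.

$637.95

Hazard insurance: $2,674.08
County property tax: $12,085.08
Municipal property tax: $3,693.66 × 2 = $7,387.32
Annual escrow total = $2,674.08 + $12,085.08 + $7,387.32 = $22,146.48
Monthly = $22,146.48 ÷ 12 = $1,845.54
Required cushion = 2 × $1,845.54 = $3,691.08
Surplus = $4,329.03 − $3,691.08 = $637.95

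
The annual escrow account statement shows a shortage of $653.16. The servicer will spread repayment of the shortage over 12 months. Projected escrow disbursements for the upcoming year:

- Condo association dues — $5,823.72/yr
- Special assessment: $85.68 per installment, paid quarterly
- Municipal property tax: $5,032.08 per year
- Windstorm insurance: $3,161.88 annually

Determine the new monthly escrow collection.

$1,251.13

Condo association dues = $5,823.72/yr
Special assessment = $85.68 × 4 = $342.72/yr
Municipal property tax = $5,032.08/yr
Windstorm insurance = $3,161.88/yr
Total annual escrow = $5,823.72 + $342.72 + $5,032.08 + $3,161.88 = $14,360.40
Monthly escrow = $14,360.40 ÷ 12 = $1,196.70
Monthly shortage recovery: $653.16 / 12 = $54.43
Adjusted monthly = $1,196.70 + $54.43 = $1,251.13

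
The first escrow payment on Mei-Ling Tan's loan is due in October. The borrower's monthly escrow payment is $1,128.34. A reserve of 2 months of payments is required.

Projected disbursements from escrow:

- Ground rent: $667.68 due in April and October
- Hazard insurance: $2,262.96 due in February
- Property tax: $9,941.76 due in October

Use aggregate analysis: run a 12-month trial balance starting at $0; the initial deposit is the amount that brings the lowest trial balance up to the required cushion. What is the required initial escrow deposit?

Cushion = 2 × $1,128.34 = $2,256.68
Trial balance (start $0, +$1,128.34 each month, − disbursements):
  Oct: +$1,128.34 − $10,609.44 → -$9,481.10
  Nov: +$1,128.34 → -$8,352.76
  Dec: +$1,128.34 → -$7,224.42
  Jan: +$1,128.34 → -$6,096.08
  Feb: +$1,128.34 − $2,262.96 → -$7,230.70
  Mar: +$1,128.34 → -$6,102.36
  Apr: +$1,128.34 − $667.68 → -$5,641.70
  May: +$1,128.34 → -$4,513.36
  Jun: +$1,128.34 → -$3,385.02
  Jul: +$1,128.34 → -$2,256.68
  Aug: +$1,128.34 → -$1,128.34
  Sep: +$1,128.34 → $0.00
Lowest trial balance = -$9,481.10 (Oct)
Initial deposit = cushion − low point = $2,256.68 − (-$9,481.10) = $11,737.78

$11,737.78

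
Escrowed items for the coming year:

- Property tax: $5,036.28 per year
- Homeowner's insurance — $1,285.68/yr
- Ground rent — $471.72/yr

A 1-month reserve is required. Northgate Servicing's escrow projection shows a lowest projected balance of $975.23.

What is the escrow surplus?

$409.09

Property tax — $5,036.28 per year
Homeowner's insurance — $1,285.68 per year
Ground rent — $471.72 per year
Total per year = $5,036.28 + $1,285.68 + $471.72 = $6,793.68
Per month = $6,793.68 ÷ 12 = $566.14
Cushion = 1 × $566.14 = $566.14
Excess over cushion: $975.23 − $566.14 = $409.09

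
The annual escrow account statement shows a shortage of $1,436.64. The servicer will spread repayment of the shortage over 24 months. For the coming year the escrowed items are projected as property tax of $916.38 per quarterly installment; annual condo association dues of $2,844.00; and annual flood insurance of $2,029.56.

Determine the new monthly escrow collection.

$771.45

Property tax — $916.38 × 4 = $3,665.52 annually
Condo association dues — $2,844.00 annually
Flood insurance — $2,029.56 annually
Annual escrow total = $8,539.08
Monthly escrow = $8,539.08 / 12 = $711.59
Shortage spread = $1,436.64 ÷ 24 = $59.86/mo
New monthly escrow = $711.59 + $59.86 = $771.45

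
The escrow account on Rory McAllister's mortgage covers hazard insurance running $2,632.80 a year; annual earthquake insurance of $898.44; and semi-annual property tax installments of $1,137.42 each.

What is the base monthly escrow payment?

Hazard insurance — $2,632.80/yr
Earthquake insurance — $898.44/yr
Property tax — $1,137.42 × 2 = $2,274.84/yr
Total per year = $2,632.80 + $898.44 + $2,274.84 = $5,806.08
Per month = $5,806.08 / 12 = $483.84

$483.84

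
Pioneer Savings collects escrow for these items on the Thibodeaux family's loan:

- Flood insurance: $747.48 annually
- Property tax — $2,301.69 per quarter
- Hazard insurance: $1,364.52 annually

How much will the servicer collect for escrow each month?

Flood insurance = $747.48
Property tax = $2,301.69 × 4 = $9,206.76
Hazard insurance = $1,364.52
Total per year = $747.48 + $9,206.76 + $1,364.52 = $11,318.76
Base monthly escrow = $11,318.76 ÷ 12 = $943.23

$943.23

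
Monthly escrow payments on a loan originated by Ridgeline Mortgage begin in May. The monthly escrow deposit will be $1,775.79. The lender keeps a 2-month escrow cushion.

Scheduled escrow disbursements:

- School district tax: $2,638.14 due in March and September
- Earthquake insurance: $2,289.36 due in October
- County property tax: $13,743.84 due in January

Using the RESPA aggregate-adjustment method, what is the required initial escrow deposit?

$6,240.81

Cushion = 2 × $1,775.79 = $3,551.58
Trial balance (start $0, +$1,775.79 each month, − disbursements):
  May: +$1,775.79 → $1,775.79
  Jun: +$1,775.79 → $3,551.58
  Jul: +$1,775.79 → $5,327.37
  Aug: +$1,775.79 → $7,103.16
  Sep: +$1,775.79 − $2,638.14 → $6,240.81
  Oct: +$1,775.79 − $2,289.36 → $5,727.24
  Nov: +$1,775.79 → $7,503.03
  Dec: +$1,775.79 → $9,278.82
  Jan: +$1,775.79 − $13,743.84 → -$2,689.23
  Feb: +$1,775.79 → -$913.44
  Mar: +$1,775.79 − $2,638.14 → -$1,775.79
  Apr: +$1,775.79 → $0.00
Lowest trial balance = -$2,689.23 (Jan)
Initial deposit = cushion − low point = $3,551.58 − (-$2,689.23) = $6,240.81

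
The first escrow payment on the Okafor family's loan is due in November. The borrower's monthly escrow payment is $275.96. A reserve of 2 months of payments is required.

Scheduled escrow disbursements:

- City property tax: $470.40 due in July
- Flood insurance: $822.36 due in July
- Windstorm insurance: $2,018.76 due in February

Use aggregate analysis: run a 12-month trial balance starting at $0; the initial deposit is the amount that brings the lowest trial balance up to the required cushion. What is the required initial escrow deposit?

Cushion = 2 × $275.96 = $551.92
Trial balance (start $0, +$275.96 each month, − disbursements):
  Nov: +$275.96 → $275.96
  Dec: +$275.96 → $551.92
  Jan: +$275.96 → $827.88
  Feb: +$275.96 − $2,018.76 → -$914.92
  Mar: +$275.96 → -$638.96
  Apr: +$275.96 → -$363.00
  May: +$275.96 → -$87.04
  Jun: +$275.96 → $188.92
  Jul: +$275.96 − $1,292.76 → -$827.88
  Aug: +$275.96 → -$551.92
  Sep: +$275.96 → -$275.96
  Oct: +$275.96 → $0.00
Lowest trial balance = -$914.92 (Feb)
Initial deposit = cushion − low point = $551.92 − (-$914.92) = $1,466.84

$1,466.84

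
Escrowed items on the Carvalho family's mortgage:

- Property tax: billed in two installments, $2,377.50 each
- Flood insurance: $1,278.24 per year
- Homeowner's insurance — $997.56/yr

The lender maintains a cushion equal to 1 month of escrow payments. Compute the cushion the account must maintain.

$585.90

Property tax — $2,377.50 × 2 = $4,755.00/yr
Flood insurance — $1,278.24/yr
Homeowner's insurance — $997.56/yr
Total annual escrow = $7,030.80
Monthly = $7,030.80 ÷ 12 = $585.90
Required cushion = 1 × $585.90 = $585.90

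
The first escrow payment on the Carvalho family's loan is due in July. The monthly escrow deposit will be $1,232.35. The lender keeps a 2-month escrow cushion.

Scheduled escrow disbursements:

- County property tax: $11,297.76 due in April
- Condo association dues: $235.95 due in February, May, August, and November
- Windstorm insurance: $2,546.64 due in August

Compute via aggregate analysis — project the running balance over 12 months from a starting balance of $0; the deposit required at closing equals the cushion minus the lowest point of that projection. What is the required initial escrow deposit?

Cushion = 2 × $1,232.35 = $2,464.70
Trial balance (start $0, +$1,232.35 each month, − disbursements):
  Jul: +$1,232.35 → $1,232.35
  Aug: +$1,232.35 − $2,782.59 → -$317.89
  Sep: +$1,232.35 → $914.46
  Oct: +$1,232.35 → $2,146.81
  Nov: +$1,232.35 − $235.95 → $3,143.21
  Dec: +$1,232.35 → $4,375.56
  Jan: +$1,232.35 → $5,607.91
  Feb: +$1,232.35 − $235.95 → $6,604.31
  Mar: +$1,232.35 → $7,836.66
  Apr: +$1,232.35 − $11,297.76 → -$2,228.75
  May: +$1,232.35 − $235.95 → -$1,232.35
  Jun: +$1,232.35 → $0.00
Lowest trial balance = -$2,228.75 (Apr)
Initial deposit = cushion − low point = $2,464.70 − (-$2,228.75) = $4,693.45

$4,693.45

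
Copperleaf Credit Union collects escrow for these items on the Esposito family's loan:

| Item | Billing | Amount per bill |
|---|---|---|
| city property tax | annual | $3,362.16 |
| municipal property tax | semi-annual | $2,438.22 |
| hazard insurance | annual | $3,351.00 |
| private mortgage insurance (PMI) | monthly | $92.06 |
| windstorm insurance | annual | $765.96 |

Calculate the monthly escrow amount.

$1,121.69

City property tax = $3,362.16
Municipal property tax = $2,438.22 × 2 = $4,876.44
Hazard insurance = $3,351.00
Private mortgage insurance (PMI) = $92.06 × 12 = $1,104.72
Windstorm insurance = $765.96
Combined annual = $3,362.16 + $4,876.44 + $3,351.00 + $1,104.72 + $765.96 = $13,460.28
Per month = $13,460.28 / 12 = $1,121.69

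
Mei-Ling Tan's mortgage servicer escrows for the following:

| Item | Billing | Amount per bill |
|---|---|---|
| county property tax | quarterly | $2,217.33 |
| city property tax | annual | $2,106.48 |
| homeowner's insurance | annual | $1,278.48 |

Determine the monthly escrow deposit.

$1,021.19

County property tax = $2,217.33 × 4 = $8,869.32
City property tax = $2,106.48
Homeowner's insurance = $1,278.48
Combined annual = $8,869.32 + $2,106.48 + $1,278.48 = $12,254.28
Per month = $12,254.28 ÷ 12 = $1,021.19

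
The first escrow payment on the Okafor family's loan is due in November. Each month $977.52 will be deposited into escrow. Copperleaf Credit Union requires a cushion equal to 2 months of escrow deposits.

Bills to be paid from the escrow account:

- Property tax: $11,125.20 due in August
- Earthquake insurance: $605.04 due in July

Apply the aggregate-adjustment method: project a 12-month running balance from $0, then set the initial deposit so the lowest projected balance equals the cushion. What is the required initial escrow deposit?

Cushion = 2 × $977.52 = $1,955.04
Trial balance (start $0, +$977.52 each month, − disbursements):
  Nov: +$977.52 → $977.52
  Dec: +$977.52 → $1,955.04
  Jan: +$977.52 → $2,932.56
  Feb: +$977.52 → $3,910.08
  Mar: +$977.52 → $4,887.60
  Apr: +$977.52 → $5,865.12
  May: +$977.52 → $6,842.64
  Jun: +$977.52 → $7,820.16
  Jul: +$977.52 − $605.04 → $8,192.64
  Aug: +$977.52 − $11,125.20 → -$1,955.04
  Sep: +$977.52 → -$977.52
  Oct: +$977.52 → $0.00
Lowest trial balance = -$1,955.04 (Aug)
Initial deposit = cushion − low point = $1,955.04 − (-$1,955.04) = $3,910.08

$3,910.08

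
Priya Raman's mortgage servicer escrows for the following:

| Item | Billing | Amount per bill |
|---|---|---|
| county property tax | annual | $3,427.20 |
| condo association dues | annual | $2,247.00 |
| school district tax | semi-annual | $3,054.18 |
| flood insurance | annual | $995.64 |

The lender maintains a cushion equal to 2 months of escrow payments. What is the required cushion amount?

$2,129.70

County property tax: $3,427.20
Condo association dues: $2,247.00
School district tax: $3,054.18 × 2 = $6,108.36
Flood insurance: $995.64
Total annual escrow = $3,427.20 + $2,247.00 + $6,108.36 + $995.64 = $12,778.20
Base monthly escrow = $12,778.20 ÷ 12 = $1,064.85
Required cushion = 2 × $1,064.85 = $2,129.70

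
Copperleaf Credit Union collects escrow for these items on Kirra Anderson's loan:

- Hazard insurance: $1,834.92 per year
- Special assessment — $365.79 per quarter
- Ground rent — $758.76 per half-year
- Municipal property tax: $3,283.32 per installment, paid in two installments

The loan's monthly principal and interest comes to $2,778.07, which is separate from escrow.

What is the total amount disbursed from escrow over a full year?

Hazard insurance: $1,834.92/yr
Special assessment: $365.79 × 4 = $1,463.16/yr
Ground rent: $758.76 × 2 = $1,517.52/yr
Municipal property tax: $3,283.32 × 2 = $6,566.64/yr
Yearly total = $1,834.92 + $1,463.16 + $1,517.52 + $6,566.64 = $11,382.24

$11,382.24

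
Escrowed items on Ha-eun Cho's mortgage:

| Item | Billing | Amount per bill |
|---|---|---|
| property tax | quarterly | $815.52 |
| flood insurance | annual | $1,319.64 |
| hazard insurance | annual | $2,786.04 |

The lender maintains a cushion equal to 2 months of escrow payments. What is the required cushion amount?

$1,227.96

Property tax: $815.52 × 4 = $3,262.08 annually
Flood insurance: $1,319.64 annually
Hazard insurance: $2,786.04 annually
Total per year = $3,262.08 + $1,319.64 + $2,786.04 = $7,367.76
Monthly = $7,367.76 / 12 = $613.98
Required cushion = 2 × $613.98 = $1,227.96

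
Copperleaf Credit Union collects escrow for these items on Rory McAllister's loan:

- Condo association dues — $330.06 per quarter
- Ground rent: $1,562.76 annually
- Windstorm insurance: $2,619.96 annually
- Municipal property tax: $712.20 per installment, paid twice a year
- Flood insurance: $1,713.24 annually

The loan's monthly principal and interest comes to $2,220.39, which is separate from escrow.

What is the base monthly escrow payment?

Condo association dues = $330.06 × 4 = $1,320.24/yr
Ground rent = $1,562.76/yr
Windstorm insurance = $2,619.96/yr
Municipal property tax = $712.20 × 2 = $1,424.40/yr
Flood insurance = $1,713.24/yr
Total per year = $1,320.24 + $1,562.76 + $2,619.96 + $1,424.40 + $1,713.24 = $8,640.60
Per month = $8,640.60 / 12 = $720.05

$720.05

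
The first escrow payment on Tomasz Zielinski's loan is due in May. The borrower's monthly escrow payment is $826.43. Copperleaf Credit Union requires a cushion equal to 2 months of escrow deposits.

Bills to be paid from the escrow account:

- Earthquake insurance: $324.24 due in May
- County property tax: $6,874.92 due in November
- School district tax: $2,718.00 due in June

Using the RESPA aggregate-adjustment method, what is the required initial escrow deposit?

$5,785.01

Cushion = 2 × $826.43 = $1,652.86
Trial balance (start $0, +$826.43 each month, − disbursements):
  May: +$826.43 − $324.24 → $502.19
  Jun: +$826.43 − $2,718.00 → -$1,389.38
  Jul: +$826.43 → -$562.95
  Aug: +$826.43 → $263.48
  Sep: +$826.43 → $1,089.91
  Oct: +$826.43 → $1,916.34
  Nov: +$826.43 − $6,874.92 → -$4,132.15
  Dec: +$826.43 → -$3,305.72
  Jan: +$826.43 → -$2,479.29
  Feb: +$826.43 → -$1,652.86
  Mar: +$826.43 → -$826.43
  Apr: +$826.43 → $0.00
Lowest trial balance = -$4,132.15 (Nov)
Initial deposit = cushion − low point = $1,652.86 − (-$4,132.15) = $5,785.01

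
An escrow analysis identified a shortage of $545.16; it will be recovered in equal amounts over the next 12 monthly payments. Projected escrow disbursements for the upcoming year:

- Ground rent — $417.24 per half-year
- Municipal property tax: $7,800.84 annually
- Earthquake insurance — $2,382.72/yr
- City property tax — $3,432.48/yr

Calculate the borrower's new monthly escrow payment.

Ground rent: $417.24 × 2 = $834.48 per year
Municipal property tax: $7,800.84 per year
Earthquake insurance: $2,382.72 per year
City property tax: $3,432.48 per year
Total per year = $834.48 + $7,800.84 + $2,382.72 + $3,432.48 = $14,450.52
Monthly = $14,450.52 ÷ 12 = $1,204.21
Shortage per month = $545.16 / 12 = $45.43
Adjusted monthly = $1,204.21 + $45.43 = $1,249.64

$1,249.64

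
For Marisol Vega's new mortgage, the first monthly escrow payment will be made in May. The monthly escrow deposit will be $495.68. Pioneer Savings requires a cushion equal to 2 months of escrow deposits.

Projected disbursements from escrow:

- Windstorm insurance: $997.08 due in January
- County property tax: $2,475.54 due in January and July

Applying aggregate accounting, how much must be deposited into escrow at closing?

Cushion = 2 × $495.68 = $991.36
Trial balance (start $0, +$495.68 each month, − disbursements):
  May: +$495.68 → $495.68
  Jun: +$495.68 → $991.36
  Jul: +$495.68 − $2,475.54 → -$988.50
  Aug: +$495.68 → -$492.82
  Sep: +$495.68 → $2.86
  Oct: +$495.68 → $498.54
  Nov: +$495.68 → $994.22
  Dec: +$495.68 → $1,489.90
  Jan: +$495.68 − $3,472.62 → -$1,487.04
  Feb: +$495.68 → -$991.36
  Mar: +$495.68 → -$495.68
  Apr: +$495.68 → $0.00
Lowest trial balance = -$1,487.04 (Jan)
Initial deposit = cushion − low point = $991.36 − (-$1,487.04) = $2,478.40

$2,478.40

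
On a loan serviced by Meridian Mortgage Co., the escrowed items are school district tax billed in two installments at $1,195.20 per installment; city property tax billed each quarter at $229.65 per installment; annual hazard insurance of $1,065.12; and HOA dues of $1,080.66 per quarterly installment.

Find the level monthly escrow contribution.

$724.73

School district tax: $1,195.20 × 2 = $2,390.40 annually
City property tax: $229.65 × 4 = $918.60 annually
Hazard insurance: $1,065.12 annually
HOA dues: $1,080.66 × 4 = $4,322.64 annually
Combined annual = $8,696.76
Per month = $8,696.76 / 12 = $724.73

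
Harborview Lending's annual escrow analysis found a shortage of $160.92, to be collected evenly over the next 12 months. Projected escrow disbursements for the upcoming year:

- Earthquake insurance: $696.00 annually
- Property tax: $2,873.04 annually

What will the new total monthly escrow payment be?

$310.83

Earthquake insurance = $696.00
Property tax = $2,873.04
Combined annual = $696.00 + $2,873.04 = $3,569.04
Monthly escrow = $3,569.04 ÷ 12 = $297.42
Shortage per month = $160.92 ÷ 12 = $13.41
Adjusted monthly = $297.42 + $13.41 = $310.83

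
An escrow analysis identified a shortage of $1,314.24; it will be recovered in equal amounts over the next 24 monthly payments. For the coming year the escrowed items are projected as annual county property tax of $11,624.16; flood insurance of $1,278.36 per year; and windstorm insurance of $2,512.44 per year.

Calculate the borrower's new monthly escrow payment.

$1,339.34

County property tax — $11,624.16/yr
Flood insurance — $1,278.36/yr
Windstorm insurance — $2,512.44/yr
Total per year = $11,624.16 + $1,278.36 + $2,512.44 = $15,414.96
Base monthly escrow = $15,414.96 ÷ 12 = $1,284.58
Monthly shortage recovery: $1,314.24 ÷ 24 = $54.76
New monthly escrow = $1,284.58 + $54.76 = $1,339.34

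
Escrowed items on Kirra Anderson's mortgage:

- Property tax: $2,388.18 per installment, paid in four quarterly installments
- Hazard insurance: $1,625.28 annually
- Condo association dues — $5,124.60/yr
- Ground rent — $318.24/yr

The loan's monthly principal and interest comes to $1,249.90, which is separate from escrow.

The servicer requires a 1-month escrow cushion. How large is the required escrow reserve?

$1,385.07

Property tax = $2,388.18 × 4 = $9,552.72
Hazard insurance = $1,625.28
Condo association dues = $5,124.60
Ground rent = $318.24
Total per year = $9,552.72 + $1,625.28 + $5,124.60 + $318.24 = $16,620.84
Per month = $16,620.84 ÷ 12 = $1,385.07
Cushion = 1 × $1,385.07 = $1,385.07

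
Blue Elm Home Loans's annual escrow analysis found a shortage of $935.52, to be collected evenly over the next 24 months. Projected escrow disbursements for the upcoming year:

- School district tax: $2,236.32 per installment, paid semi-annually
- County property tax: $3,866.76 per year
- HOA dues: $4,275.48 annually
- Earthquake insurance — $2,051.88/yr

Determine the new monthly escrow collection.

$1,261.21

School district tax — $2,236.32 × 2 = $4,472.64/yr
County property tax — $3,866.76/yr
HOA dues — $4,275.48/yr
Earthquake insurance — $2,051.88/yr
Combined annual = $4,472.64 + $3,866.76 + $4,275.48 + $2,051.88 = $14,666.76
Per month = $14,666.76 ÷ 12 = $1,222.23
Shortage spread = $935.52 ÷ 24 = $38.98/mo
Adjusted monthly = $1,222.23 + $38.98 = $1,261.21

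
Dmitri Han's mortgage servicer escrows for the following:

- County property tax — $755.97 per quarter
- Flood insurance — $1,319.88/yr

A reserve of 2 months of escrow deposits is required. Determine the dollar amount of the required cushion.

$723.96

County property tax: $755.97 × 4 = $3,023.88 annually
Flood insurance: $1,319.88 annually
Annual escrow total = $3,023.88 + $1,319.88 = $4,343.76
Monthly escrow = $4,343.76 ÷ 12 = $361.98
Required cushion = 2 × $361.98 = $723.96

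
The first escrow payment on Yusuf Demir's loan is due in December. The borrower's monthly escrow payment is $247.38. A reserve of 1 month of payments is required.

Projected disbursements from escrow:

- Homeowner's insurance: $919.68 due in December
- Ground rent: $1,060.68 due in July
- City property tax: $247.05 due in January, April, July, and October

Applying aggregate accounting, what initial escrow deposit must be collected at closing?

Cushion = 1 × $247.38 = $247.38
Trial balance (start $0, +$247.38 each month, − disbursements):
  Dec: +$247.38 − $919.68 → -$672.30
  Jan: +$247.38 − $247.05 → -$671.97
  Feb: +$247.38 → -$424.59
  Mar: +$247.38 → -$177.21
  Apr: +$247.38 − $247.05 → -$176.88
  May: +$247.38 → $70.50
  Jun: +$247.38 → $317.88
  Jul: +$247.38 − $1,307.73 → -$742.47
  Aug: +$247.38 → -$495.09
  Sep: +$247.38 → -$247.71
  Oct: +$247.38 − $247.05 → -$247.38
  Nov: +$247.38 → $0.00
Lowest trial balance = -$742.47 (Jul)
Initial deposit = cushion − low point = $247.38 − (-$742.47) = $989.85

$989.85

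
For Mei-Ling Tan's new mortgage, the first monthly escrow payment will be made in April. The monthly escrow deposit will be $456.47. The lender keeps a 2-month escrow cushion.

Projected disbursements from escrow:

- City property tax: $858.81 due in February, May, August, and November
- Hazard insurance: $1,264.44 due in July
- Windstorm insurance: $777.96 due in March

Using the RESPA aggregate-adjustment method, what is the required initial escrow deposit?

Cushion = 2 × $456.47 = $912.94
Trial balance (start $0, +$456.47 each month, − disbursements):
  Apr: +$456.47 → $456.47
  May: +$456.47 − $858.81 → $54.13
  Jun: +$456.47 → $510.60
  Jul: +$456.47 − $1,264.44 → -$297.37
  Aug: +$456.47 − $858.81 → -$699.71
  Sep: +$456.47 → -$243.24
  Oct: +$456.47 → $213.23
  Nov: +$456.47 − $858.81 → -$189.11
  Dec: +$456.47 → $267.36
  Jan: +$456.47 → $723.83
  Feb: +$456.47 − $858.81 → $321.49
  Mar: +$456.47 − $777.96 → $0.00
Lowest trial balance = -$699.71 (Aug)
Initial deposit = cushion − low point = $912.94 − (-$699.71) = $1,612.65

$1,612.65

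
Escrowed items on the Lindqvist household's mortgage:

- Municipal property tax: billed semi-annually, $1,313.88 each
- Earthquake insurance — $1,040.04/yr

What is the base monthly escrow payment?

Municipal property tax = $1,313.88 × 2 = $2,627.76 annually
Earthquake insurance = $1,040.04 annually
Combined annual = $2,627.76 + $1,040.04 = $3,667.80
Monthly = $3,667.80 / 12 = $305.65

$305.65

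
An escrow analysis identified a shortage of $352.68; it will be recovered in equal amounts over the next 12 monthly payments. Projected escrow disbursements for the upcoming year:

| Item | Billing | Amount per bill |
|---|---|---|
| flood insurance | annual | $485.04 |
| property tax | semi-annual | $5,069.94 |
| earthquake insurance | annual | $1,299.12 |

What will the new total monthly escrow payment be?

Flood insurance: $485.04
Property tax: $5,069.94 × 2 = $10,139.88
Earthquake insurance: $1,299.12
Combined annual = $11,924.04
Base monthly escrow = $11,924.04 ÷ 12 = $993.67
Shortage per month = $352.68 / 12 = $29.39
New monthly escrow = $993.67 + $29.39 = $1,023.06

$1,023.06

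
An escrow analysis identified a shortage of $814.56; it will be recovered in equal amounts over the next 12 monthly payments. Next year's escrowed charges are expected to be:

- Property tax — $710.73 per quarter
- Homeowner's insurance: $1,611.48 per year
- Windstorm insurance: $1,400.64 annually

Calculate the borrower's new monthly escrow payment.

$555.80

Property tax = $710.73 × 4 = $2,842.92 annually
Homeowner's insurance = $1,611.48 annually
Windstorm insurance = $1,400.64 annually
Yearly total = $5,855.04
Monthly escrow = $5,855.04 / 12 = $487.92
Monthly shortage recovery: $814.56 ÷ 12 = $67.88
New monthly escrow = $487.92 + $67.88 = $555.80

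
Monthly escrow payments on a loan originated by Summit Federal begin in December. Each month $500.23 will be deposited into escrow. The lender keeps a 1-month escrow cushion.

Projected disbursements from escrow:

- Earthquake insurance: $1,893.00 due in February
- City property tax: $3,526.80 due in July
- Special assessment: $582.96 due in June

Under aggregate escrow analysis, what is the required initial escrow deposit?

$2,501.15

Cushion = 1 × $500.23 = $500.23
Trial balance (start $0, +$500.23 each month, − disbursements):
  Dec: +$500.23 → $500.23
  Jan: +$500.23 → $1,000.46
  Feb: +$500.23 − $1,893.00 → -$392.31
  Mar: +$500.23 → $107.92
  Apr: +$500.23 → $608.15
  May: +$500.23 → $1,108.38
  Jun: +$500.23 − $582.96 → $1,025.65
  Jul: +$500.23 − $3,526.80 → -$2,000.92
  Aug: +$500.23 → -$1,500.69
  Sep: +$500.23 → -$1,000.46
  Oct: +$500.23 → -$500.23
  Nov: +$500.23 → $0.00
Lowest trial balance = -$2,000.92 (Jul)
Initial deposit = cushion − low point = $500.23 − (-$2,000.92) = $2,501.15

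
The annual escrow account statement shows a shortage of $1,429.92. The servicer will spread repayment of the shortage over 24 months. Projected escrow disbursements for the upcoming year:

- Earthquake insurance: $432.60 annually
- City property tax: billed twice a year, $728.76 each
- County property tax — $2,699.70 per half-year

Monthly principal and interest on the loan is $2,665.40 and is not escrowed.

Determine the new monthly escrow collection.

$667.04

Earthquake insurance = $432.60/yr
City property tax = $728.76 × 2 = $1,457.52/yr
County property tax = $2,699.70 × 2 = $5,399.40/yr
Combined annual = $432.60 + $1,457.52 + $5,399.40 = $7,289.52
Base monthly escrow = $7,289.52 ÷ 12 = $607.46
Shortage spread = $1,429.92 ÷ 24 = $59.58/mo
Adjusted monthly = $607.46 + $59.58 = $667.04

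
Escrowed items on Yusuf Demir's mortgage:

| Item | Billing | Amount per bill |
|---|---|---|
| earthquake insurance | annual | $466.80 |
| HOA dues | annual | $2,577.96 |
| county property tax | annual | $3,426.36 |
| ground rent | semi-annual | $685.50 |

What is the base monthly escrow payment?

Earthquake insurance: $466.80
HOA dues: $2,577.96
County property tax: $3,426.36
Ground rent: $685.50 × 2 = $1,371.00
Total per year = $7,842.12
Base monthly escrow = $7,842.12 / 12 = $653.51

$653.51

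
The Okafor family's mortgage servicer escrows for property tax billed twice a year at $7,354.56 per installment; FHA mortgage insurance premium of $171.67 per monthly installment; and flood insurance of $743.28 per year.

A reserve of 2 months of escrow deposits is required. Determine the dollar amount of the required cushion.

$2,918.74

Property tax — $7,354.56 × 2 = $14,709.12
FHA mortgage insurance premium — $171.67 × 12 = $2,060.04
Flood insurance — $743.28
Combined annual = $17,512.44
Base monthly escrow = $17,512.44 ÷ 12 = $1,459.37
Reserve = 2 × $1,459.37 = $2,918.74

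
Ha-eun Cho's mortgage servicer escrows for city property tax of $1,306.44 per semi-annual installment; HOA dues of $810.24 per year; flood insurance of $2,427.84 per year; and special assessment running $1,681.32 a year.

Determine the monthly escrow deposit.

City property tax: $1,306.44 × 2 = $2,612.88 per year
HOA dues: $810.24 per year
Flood insurance: $2,427.84 per year
Special assessment: $1,681.32 per year
Total annual escrow = $2,612.88 + $810.24 + $2,427.84 + $1,681.32 = $7,532.28
Per month = $7,532.28 ÷ 12 = $627.69

$627.69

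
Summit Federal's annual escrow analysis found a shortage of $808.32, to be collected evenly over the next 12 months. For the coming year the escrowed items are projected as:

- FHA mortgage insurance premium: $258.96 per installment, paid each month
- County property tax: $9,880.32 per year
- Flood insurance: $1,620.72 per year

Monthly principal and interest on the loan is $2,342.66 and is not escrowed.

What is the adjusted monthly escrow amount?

$1,284.74

FHA mortgage insurance premium: $258.96 × 12 = $3,107.52/yr
County property tax: $9,880.32/yr
Flood insurance: $1,620.72/yr
Annual escrow total = $3,107.52 + $9,880.32 + $1,620.72 = $14,608.56
Monthly escrow = $14,608.56 ÷ 12 = $1,217.38
Shortage per month = $808.32 ÷ 12 = $67.36
Adjusted monthly = $1,217.38 + $67.36 = $1,284.74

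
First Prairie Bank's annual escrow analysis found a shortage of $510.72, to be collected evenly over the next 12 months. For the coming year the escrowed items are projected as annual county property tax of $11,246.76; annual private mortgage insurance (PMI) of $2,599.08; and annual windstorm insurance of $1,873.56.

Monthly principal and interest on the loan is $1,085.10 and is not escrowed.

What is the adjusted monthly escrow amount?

$1,352.51

County property tax — $11,246.76 per year
Private mortgage insurance (PMI) — $2,599.08 per year
Windstorm insurance — $1,873.56 per year
Annual escrow total = $11,246.76 + $2,599.08 + $1,873.56 = $15,719.40
Monthly escrow = $15,719.40 ÷ 12 = $1,309.95
Shortage per month = $510.72 ÷ 12 = $42.56
New monthly escrow = $1,309.95 + $42.56 = $1,352.51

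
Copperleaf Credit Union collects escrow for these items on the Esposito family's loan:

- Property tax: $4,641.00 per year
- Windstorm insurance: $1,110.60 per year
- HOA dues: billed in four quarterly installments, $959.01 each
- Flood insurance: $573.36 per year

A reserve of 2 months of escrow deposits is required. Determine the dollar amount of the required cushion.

$1,693.50

Property tax — $4,641.00 annually
Windstorm insurance — $1,110.60 annually
HOA dues — $959.01 × 4 = $3,836.04 annually
Flood insurance — $573.36 annually
Annual escrow total = $10,161.00
Monthly = $10,161.00 ÷ 12 = $846.75
Reserve = 2 × $846.75 = $1,693.50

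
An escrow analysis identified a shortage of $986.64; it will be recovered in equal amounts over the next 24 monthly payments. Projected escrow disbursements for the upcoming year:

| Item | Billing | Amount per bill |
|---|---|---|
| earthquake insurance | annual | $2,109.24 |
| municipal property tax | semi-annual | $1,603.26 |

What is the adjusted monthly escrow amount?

$484.09

Earthquake insurance = $2,109.24 per year
Municipal property tax = $1,603.26 × 2 = $3,206.52 per year
Total per year = $2,109.24 + $3,206.52 = $5,315.76
Monthly escrow = $5,315.76 ÷ 12 = $442.98
Monthly shortage recovery: $986.64 ÷ 24 = $41.11
Adjusted monthly = $442.98 + $41.11 = $484.09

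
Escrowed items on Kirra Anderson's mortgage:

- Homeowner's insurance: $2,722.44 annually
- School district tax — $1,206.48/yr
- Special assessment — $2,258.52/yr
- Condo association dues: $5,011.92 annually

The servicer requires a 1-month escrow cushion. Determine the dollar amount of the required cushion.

Homeowner's insurance — $2,722.44 per year
School district tax — $1,206.48 per year
Special assessment — $2,258.52 per year
Condo association dues — $5,011.92 per year
Total annual escrow = $2,722.44 + $1,206.48 + $2,258.52 + $5,011.92 = $11,199.36
Per month = $11,199.36 ÷ 12 = $933.28
Reserve = 1 × $933.28 = $933.28

$933.28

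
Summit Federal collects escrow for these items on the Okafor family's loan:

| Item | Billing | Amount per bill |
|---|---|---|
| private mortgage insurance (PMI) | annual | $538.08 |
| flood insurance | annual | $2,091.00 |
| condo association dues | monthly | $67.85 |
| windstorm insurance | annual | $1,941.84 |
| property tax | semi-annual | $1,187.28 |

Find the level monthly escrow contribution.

Private mortgage insurance (PMI) = $538.08/yr
Flood insurance = $2,091.00/yr
Condo association dues = $67.85 × 12 = $814.20/yr
Windstorm insurance = $1,941.84/yr
Property tax = $1,187.28 × 2 = $2,374.56/yr
Yearly total = $538.08 + $2,091.00 + $814.20 + $1,941.84 + $2,374.56 = $7,759.68
Monthly escrow = $7,759.68 ÷ 12 = $646.64

$646.64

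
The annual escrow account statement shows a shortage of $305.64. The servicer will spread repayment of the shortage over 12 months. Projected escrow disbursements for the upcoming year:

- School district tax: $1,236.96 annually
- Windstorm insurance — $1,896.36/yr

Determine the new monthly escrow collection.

School district tax — $1,236.96 annually
Windstorm insurance — $1,896.36 annually
Yearly total = $1,236.96 + $1,896.36 = $3,133.32
Monthly = $3,133.32 / 12 = $261.11
Shortage spread = $305.64 / 12 = $25.47/mo
Adjusted monthly = $261.11 + $25.47 = $286.58

$286.58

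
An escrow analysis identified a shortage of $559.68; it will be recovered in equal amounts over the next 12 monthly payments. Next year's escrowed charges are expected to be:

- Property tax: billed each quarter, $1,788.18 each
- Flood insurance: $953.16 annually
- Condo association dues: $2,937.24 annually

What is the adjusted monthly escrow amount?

Property tax — $1,788.18 × 4 = $7,152.72
Flood insurance — $953.16
Condo association dues — $2,937.24
Yearly total = $11,043.12
Monthly escrow = $11,043.12 / 12 = $920.26
Shortage spread = $559.68 ÷ 12 = $46.64/mo
Adjusted monthly = $920.26 + $46.64 = $966.90

$966.90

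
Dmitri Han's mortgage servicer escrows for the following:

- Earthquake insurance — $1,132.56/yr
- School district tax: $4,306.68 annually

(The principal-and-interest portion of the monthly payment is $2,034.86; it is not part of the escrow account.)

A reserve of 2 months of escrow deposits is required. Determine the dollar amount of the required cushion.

Earthquake insurance = $1,132.56/yr
School district tax = $4,306.68/yr
Annual escrow total = $1,132.56 + $4,306.68 = $5,439.24
Base monthly escrow = $5,439.24 / 12 = $453.27
Required cushion = 2 × $453.27 = $906.54

$906.54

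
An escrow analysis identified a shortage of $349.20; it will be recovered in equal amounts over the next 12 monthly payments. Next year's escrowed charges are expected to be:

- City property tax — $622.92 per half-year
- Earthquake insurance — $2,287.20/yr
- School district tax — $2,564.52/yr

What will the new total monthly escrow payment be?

City property tax — $622.92 × 2 = $1,245.84 per year
Earthquake insurance — $2,287.20 per year
School district tax — $2,564.52 per year
Total annual escrow = $6,097.56
Base monthly escrow = $6,097.56 ÷ 12 = $508.13
Shortage per month = $349.20 / 12 = $29.10
Adjusted monthly = $508.13 + $29.10 = $537.23

$537.23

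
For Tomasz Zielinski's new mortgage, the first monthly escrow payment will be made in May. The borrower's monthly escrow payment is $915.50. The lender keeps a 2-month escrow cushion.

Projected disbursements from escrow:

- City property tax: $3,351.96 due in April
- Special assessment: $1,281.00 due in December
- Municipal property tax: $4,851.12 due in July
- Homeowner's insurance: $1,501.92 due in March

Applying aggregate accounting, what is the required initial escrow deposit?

$3,935.62

Cushion = 2 × $915.50 = $1,831.00
Trial balance (start $0, +$915.50 each month, − disbursements):
  May: +$915.50 → $915.50
  Jun: +$915.50 → $1,831.00
  Jul: +$915.50 − $4,851.12 → -$2,104.62
  Aug: +$915.50 → -$1,189.12
  Sep: +$915.50 → -$273.62
  Oct: +$915.50 → $641.88
  Nov: +$915.50 → $1,557.38
  Dec: +$915.50 − $1,281.00 → $1,191.88
  Jan: +$915.50 → $2,107.38
  Feb: +$915.50 → $3,022.88
  Mar: +$915.50 − $1,501.92 → $2,436.46
  Apr: +$915.50 − $3,351.96 → $0.00
Lowest trial balance = -$2,104.62 (Jul)
Initial deposit = cushion − low point = $1,831.00 − (-$2,104.62) = $3,935.62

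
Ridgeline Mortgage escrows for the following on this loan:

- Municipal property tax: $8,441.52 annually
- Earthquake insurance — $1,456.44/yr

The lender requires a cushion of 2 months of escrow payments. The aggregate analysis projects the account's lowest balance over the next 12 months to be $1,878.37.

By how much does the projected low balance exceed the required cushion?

Municipal property tax = $8,441.52 annually
Earthquake insurance = $1,456.44 annually
Combined annual = $8,441.52 + $1,456.44 = $9,897.96
Monthly escrow = $9,897.96 / 12 = $824.83
Cushion = 2 × $824.83 = $1,649.66
Surplus = $1,878.37 − $1,649.66 = $228.71

$228.71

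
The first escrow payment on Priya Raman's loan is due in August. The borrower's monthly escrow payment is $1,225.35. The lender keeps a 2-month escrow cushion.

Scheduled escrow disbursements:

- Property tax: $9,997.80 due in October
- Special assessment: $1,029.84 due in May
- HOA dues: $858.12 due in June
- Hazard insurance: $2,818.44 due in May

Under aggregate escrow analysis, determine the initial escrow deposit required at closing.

Cushion = 2 × $1,225.35 = $2,450.70
Trial balance (start $0, +$1,225.35 each month, − disbursements):
  Aug: +$1,225.35 → $1,225.35
  Sep: +$1,225.35 → $2,450.70
  Oct: +$1,225.35 − $9,997.80 → -$6,321.75
  Nov: +$1,225.35 → -$5,096.40
  Dec: +$1,225.35 → -$3,871.05
  Jan: +$1,225.35 → -$2,645.70
  Feb: +$1,225.35 → -$1,420.35
  Mar: +$1,225.35 → -$195.00
  Apr: +$1,225.35 → $1,030.35
  May: +$1,225.35 − $3,848.28 → -$1,592.58
  Jun: +$1,225.35 − $858.12 → -$1,225.35
  Jul: +$1,225.35 → $0.00
Lowest trial balance = -$6,321.75 (Oct)
Initial deposit = cushion − low point = $2,450.70 − (-$6,321.75) = $8,772.45

$8,772.45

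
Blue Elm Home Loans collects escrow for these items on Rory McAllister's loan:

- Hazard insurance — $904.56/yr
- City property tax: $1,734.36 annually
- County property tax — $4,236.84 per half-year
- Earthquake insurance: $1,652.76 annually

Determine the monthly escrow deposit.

$1,063.78

Hazard insurance: $904.56
City property tax: $1,734.36
County property tax: $4,236.84 × 2 = $8,473.68
Earthquake insurance: $1,652.76
Yearly total = $904.56 + $1,734.36 + $8,473.68 + $1,652.76 = $12,765.36
Base monthly escrow = $12,765.36 / 12 = $1,063.78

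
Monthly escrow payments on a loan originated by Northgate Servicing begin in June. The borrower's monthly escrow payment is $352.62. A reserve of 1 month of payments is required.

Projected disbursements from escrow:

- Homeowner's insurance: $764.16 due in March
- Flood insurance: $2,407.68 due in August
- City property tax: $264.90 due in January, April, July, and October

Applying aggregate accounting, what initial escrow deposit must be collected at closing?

Cushion = 1 × $352.62 = $352.62
Trial balance (start $0, +$352.62 each month, − disbursements):
  Jun: +$352.62 → $352.62
  Jul: +$352.62 − $264.90 → $440.34
  Aug: +$352.62 − $2,407.68 → -$1,614.72
  Sep: +$352.62 → -$1,262.10
  Oct: +$352.62 − $264.90 → -$1,174.38
  Nov: +$352.62 → -$821.76
  Dec: +$352.62 → -$469.14
  Jan: +$352.62 − $264.90 → -$381.42
  Feb: +$352.62 → -$28.80
  Mar: +$352.62 − $764.16 → -$440.34
  Apr: +$352.62 − $264.90 → -$352.62
  May: +$352.62 → $0.00
Lowest trial balance = -$1,614.72 (Aug)
Initial deposit = cushion − low point = $352.62 − (-$1,614.72) = $1,967.34

$1,967.34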